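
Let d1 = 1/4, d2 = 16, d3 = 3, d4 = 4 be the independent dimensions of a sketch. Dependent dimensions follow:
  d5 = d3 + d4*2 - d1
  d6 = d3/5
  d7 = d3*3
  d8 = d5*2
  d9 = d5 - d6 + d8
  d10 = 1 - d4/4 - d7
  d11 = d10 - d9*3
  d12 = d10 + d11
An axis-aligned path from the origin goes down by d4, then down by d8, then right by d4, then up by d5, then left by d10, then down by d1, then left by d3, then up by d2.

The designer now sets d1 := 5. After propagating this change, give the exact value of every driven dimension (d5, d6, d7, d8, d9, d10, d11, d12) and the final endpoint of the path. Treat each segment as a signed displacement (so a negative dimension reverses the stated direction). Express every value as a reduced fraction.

Apply edit: d1 := 5
  d5 = d3 + d4*2 - d1 = 6
  d6 = d3/5 = 3/5
  d7 = d3*3 = 9
  d8 = d5*2 = 12
  d9 = d5 - d6 + d8 = 87/5
  d10 = 1 - d4/4 - d7 = -9
  d11 = d10 - d9*3 = -306/5
  d12 = d10 + d11 = -351/5
Walk from origin (0, 0):
  seg 1: down by d4 = 4 → (0, -4)
  seg 2: down by d8 = 12 → (0, -16)
  seg 3: right by d4 = 4 → (4, -16)
  seg 4: up by d5 = 6 → (4, -10)
  seg 5: left by d10 = -9 → (13, -10)
  seg 6: down by d1 = 5 → (13, -15)
  seg 7: left by d3 = 3 → (10, -15)
  seg 8: up by d2 = 16 → (10, 1)

d5 = 6
d6 = 3/5
d7 = 9
d8 = 12
d9 = 87/5
d10 = -9
d11 = -306/5
d12 = -351/5
endpoint = (10, 1)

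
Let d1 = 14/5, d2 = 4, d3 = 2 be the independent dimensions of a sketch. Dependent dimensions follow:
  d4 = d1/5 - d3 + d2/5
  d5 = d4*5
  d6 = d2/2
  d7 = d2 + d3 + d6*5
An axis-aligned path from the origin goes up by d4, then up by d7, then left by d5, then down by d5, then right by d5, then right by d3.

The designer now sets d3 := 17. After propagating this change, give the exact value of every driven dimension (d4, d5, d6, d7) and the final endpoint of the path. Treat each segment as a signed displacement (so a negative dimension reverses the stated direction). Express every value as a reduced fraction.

d4 = -391/25
d5 = -391/5
d6 = 2
d7 = 31
endpoint = (17, 2339/25)

Apply edit: d3 := 17
  d4 = d1/5 - d3 + d2/5 = -391/25
  d5 = d4*5 = -391/5
  d6 = d2/2 = 2
  d7 = d2 + d3 + d6*5 = 31
Walk from origin (0, 0):
  seg 1: up by d4 = -391/25 → (0, -391/25)
  seg 2: up by d7 = 31 → (0, 384/25)
  seg 3: left by d5 = -391/5 → (391/5, 384/25)
  seg 4: down by d5 = -391/5 → (391/5, 2339/25)
  seg 5: right by d5 = -391/5 → (0, 2339/25)
  seg 6: right by d3 = 17 → (17, 2339/25)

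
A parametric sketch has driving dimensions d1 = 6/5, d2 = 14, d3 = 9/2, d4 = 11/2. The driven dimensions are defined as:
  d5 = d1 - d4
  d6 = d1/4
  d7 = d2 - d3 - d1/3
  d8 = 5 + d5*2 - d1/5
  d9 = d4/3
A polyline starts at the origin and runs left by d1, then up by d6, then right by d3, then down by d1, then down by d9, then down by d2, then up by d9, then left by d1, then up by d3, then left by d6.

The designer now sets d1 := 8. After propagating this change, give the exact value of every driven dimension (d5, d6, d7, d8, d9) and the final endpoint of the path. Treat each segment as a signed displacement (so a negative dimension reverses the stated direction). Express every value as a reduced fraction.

d5 = 5/2
d6 = 2
d7 = 41/6
d8 = 42/5
d9 = 11/6
endpoint = (-27/2, -31/2)

Apply edit: d1 := 8
  d5 = d1 - d4 = 5/2
  d6 = d1/4 = 2
  d7 = d2 - d3 - d1/3 = 41/6
  d8 = 5 + d5*2 - d1/5 = 42/5
  d9 = d4/3 = 11/6
Walk from origin (0, 0):
  seg 1: left by d1 = 8 → (-8, 0)
  seg 2: up by d6 = 2 → (-8, 2)
  seg 3: right by d3 = 9/2 → (-7/2, 2)
  seg 4: down by d1 = 8 → (-7/2, -6)
  seg 5: down by d9 = 11/6 → (-7/2, -47/6)
  seg 6: down by d2 = 14 → (-7/2, -131/6)
  seg 7: up by d9 = 11/6 → (-7/2, -20)
  seg 8: left by d1 = 8 → (-23/2, -20)
  seg 9: up by d3 = 9/2 → (-23/2, -31/2)
  seg 10: left by d6 = 2 → (-27/2, -31/2)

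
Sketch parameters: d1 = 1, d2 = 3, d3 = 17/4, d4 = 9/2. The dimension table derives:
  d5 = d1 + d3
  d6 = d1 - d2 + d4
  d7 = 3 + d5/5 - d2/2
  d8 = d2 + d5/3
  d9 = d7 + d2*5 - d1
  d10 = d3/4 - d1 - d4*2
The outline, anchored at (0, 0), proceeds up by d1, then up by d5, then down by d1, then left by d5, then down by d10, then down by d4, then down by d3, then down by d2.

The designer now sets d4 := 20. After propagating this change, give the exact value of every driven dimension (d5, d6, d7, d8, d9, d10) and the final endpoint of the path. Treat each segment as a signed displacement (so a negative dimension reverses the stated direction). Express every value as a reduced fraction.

Apply edit: d4 := 20
  d5 = d1 + d3 = 21/4
  d6 = d1 - d2 + d4 = 18
  d7 = 3 + d5/5 - d2/2 = 51/20
  d8 = d2 + d5/3 = 19/4
  d9 = d7 + d2*5 - d1 = 331/20
  d10 = d3/4 - d1 - d4*2 = -639/16
Walk from origin (0, 0):
  seg 1: up by d1 = 1 → (0, 1)
  seg 2: up by d5 = 21/4 → (0, 25/4)
  seg 3: down by d1 = 1 → (0, 21/4)
  seg 4: left by d5 = 21/4 → (-21/4, 21/4)
  seg 5: down by d10 = -639/16 → (-21/4, 723/16)
  seg 6: down by d4 = 20 → (-21/4, 403/16)
  seg 7: down by d3 = 17/4 → (-21/4, 335/16)
  seg 8: down by d2 = 3 → (-21/4, 287/16)

d5 = 21/4
d6 = 18
d7 = 51/20
d8 = 19/4
d9 = 331/20
d10 = -639/16
endpoint = (-21/4, 287/16)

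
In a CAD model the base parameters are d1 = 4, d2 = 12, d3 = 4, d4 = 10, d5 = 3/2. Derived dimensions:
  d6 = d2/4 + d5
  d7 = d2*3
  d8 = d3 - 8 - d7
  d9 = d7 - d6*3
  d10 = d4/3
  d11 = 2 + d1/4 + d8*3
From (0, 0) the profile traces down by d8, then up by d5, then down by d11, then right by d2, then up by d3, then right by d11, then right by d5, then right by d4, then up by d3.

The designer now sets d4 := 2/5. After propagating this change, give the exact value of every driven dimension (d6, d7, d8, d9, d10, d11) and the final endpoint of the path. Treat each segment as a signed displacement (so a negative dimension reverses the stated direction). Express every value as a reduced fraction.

d6 = 9/2
d7 = 36
d8 = -40
d9 = 45/2
d10 = 2/15
d11 = -117
endpoint = (-1031/10, 333/2)

Apply edit: d4 := 2/5
  d6 = d2/4 + d5 = 9/2
  d7 = d2*3 = 36
  d8 = d3 - 8 - d7 = -40
  d9 = d7 - d6*3 = 45/2
  d10 = d4/3 = 2/15
  d11 = 2 + d1/4 + d8*3 = -117
Walk from origin (0, 0):
  seg 1: down by d8 = -40 → (0, 40)
  seg 2: up by d5 = 3/2 → (0, 83/2)
  seg 3: down by d11 = -117 → (0, 317/2)
  seg 4: right by d2 = 12 → (12, 317/2)
  seg 5: up by d3 = 4 → (12, 325/2)
  seg 6: right by d11 = -117 → (-105, 325/2)
  seg 7: right by d5 = 3/2 → (-207/2, 325/2)
  seg 8: right by d4 = 2/5 → (-1031/10, 325/2)
  seg 9: up by d3 = 4 → (-1031/10, 333/2)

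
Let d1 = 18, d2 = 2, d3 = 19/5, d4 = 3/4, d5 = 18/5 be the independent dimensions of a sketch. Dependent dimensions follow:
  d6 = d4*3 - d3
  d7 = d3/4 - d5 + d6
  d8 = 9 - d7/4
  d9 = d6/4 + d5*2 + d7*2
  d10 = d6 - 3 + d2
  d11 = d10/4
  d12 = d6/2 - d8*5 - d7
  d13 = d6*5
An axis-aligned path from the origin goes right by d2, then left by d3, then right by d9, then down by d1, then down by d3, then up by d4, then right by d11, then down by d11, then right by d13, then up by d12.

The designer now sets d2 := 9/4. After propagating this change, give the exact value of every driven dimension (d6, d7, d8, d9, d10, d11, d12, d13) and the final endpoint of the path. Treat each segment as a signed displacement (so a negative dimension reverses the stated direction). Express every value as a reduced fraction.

d6 = -31/20
d7 = -21/5
d8 = 201/20
d9 = -127/80
d10 = -23/10
d11 = -23/40
d12 = -1873/40
d13 = -31/4
endpoint = (-917/80, -673/10)

Apply edit: d2 := 9/4
  d6 = d4*3 - d3 = -31/20
  d7 = d3/4 - d5 + d6 = -21/5
  d8 = 9 - d7/4 = 201/20
  d9 = d6/4 + d5*2 + d7*2 = -127/80
  d10 = d6 - 3 + d2 = -23/10
  d11 = d10/4 = -23/40
  d12 = d6/2 - d8*5 - d7 = -1873/40
  d13 = d6*5 = -31/4
Walk from origin (0, 0):
  seg 1: right by d2 = 9/4 → (9/4, 0)
  seg 2: left by d3 = 19/5 → (-31/20, 0)
  seg 3: right by d9 = -127/80 → (-251/80, 0)
  seg 4: down by d1 = 18 → (-251/80, -18)
  seg 5: down by d3 = 19/5 → (-251/80, -109/5)
  seg 6: up by d4 = 3/4 → (-251/80, -421/20)
  seg 7: right by d11 = -23/40 → (-297/80, -421/20)
  seg 8: down by d11 = -23/40 → (-297/80, -819/40)
  seg 9: right by d13 = -31/4 → (-917/80, -819/40)
  seg 10: up by d12 = -1873/40 → (-917/80, -673/10)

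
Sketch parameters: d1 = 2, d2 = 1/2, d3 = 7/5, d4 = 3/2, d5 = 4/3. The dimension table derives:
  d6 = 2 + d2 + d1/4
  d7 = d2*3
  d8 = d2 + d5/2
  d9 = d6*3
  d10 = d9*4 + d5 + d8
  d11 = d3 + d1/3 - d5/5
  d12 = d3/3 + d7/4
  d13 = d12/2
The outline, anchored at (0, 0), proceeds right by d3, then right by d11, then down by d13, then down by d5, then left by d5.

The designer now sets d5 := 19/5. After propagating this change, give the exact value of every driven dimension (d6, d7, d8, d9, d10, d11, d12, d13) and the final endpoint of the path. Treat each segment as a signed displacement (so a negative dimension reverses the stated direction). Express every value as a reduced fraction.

d6 = 3
d7 = 3/2
d8 = 12/5
d9 = 9
d10 = 211/5
d11 = 98/75
d12 = 101/120
d13 = 101/240
endpoint = (-82/75, -1013/240)

Apply edit: d5 := 19/5
  d6 = 2 + d2 + d1/4 = 3
  d7 = d2*3 = 3/2
  d8 = d2 + d5/2 = 12/5
  d9 = d6*3 = 9
  d10 = d9*4 + d5 + d8 = 211/5
  d11 = d3 + d1/3 - d5/5 = 98/75
  d12 = d3/3 + d7/4 = 101/120
  d13 = d12/2 = 101/240
Walk from origin (0, 0):
  seg 1: right by d3 = 7/5 → (7/5, 0)
  seg 2: right by d11 = 98/75 → (203/75, 0)
  seg 3: down by d13 = 101/240 → (203/75, -101/240)
  seg 4: down by d5 = 19/5 → (203/75, -1013/240)
  seg 5: left by d5 = 19/5 → (-82/75, -1013/240)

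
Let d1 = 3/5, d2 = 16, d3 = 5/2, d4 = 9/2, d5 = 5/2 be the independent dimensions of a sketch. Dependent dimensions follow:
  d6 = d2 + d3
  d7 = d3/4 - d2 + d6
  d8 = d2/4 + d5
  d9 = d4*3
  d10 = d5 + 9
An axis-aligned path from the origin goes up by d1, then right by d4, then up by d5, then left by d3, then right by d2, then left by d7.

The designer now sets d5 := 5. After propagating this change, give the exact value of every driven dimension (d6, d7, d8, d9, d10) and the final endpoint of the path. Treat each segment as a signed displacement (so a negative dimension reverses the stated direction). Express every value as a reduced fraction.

Apply edit: d5 := 5
  d6 = d2 + d3 = 37/2
  d7 = d3/4 - d2 + d6 = 25/8
  d8 = d2/4 + d5 = 9
  d9 = d4*3 = 27/2
  d10 = d5 + 9 = 14
Walk from origin (0, 0):
  seg 1: up by d1 = 3/5 → (0, 3/5)
  seg 2: right by d4 = 9/2 → (9/2, 3/5)
  seg 3: up by d5 = 5 → (9/2, 28/5)
  seg 4: left by d3 = 5/2 → (2, 28/5)
  seg 5: right by d2 = 16 → (18, 28/5)
  seg 6: left by d7 = 25/8 → (119/8, 28/5)

d6 = 37/2
d7 = 25/8
d8 = 9
d9 = 27/2
d10 = 14
endpoint = (119/8, 28/5)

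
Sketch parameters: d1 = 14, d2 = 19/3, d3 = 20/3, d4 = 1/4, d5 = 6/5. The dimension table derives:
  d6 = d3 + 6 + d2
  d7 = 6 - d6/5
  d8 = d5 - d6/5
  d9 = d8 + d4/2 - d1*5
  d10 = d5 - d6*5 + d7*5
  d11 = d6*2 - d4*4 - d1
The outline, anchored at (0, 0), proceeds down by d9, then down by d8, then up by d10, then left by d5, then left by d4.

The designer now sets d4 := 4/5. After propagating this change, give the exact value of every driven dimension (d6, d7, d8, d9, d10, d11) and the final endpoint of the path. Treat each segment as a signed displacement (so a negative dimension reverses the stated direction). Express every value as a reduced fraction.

Apply edit: d4 := 4/5
  d6 = d3 + 6 + d2 = 19
  d7 = 6 - d6/5 = 11/5
  d8 = d5 - d6/5 = -13/5
  d9 = d8 + d4/2 - d1*5 = -361/5
  d10 = d5 - d6*5 + d7*5 = -414/5
  d11 = d6*2 - d4*4 - d1 = 104/5
Walk from origin (0, 0):
  seg 1: down by d9 = -361/5 → (0, 361/5)
  seg 2: down by d8 = -13/5 → (0, 374/5)
  seg 3: up by d10 = -414/5 → (0, -8)
  seg 4: left by d5 = 6/5 → (-6/5, -8)
  seg 5: left by d4 = 4/5 → (-2, -8)

d6 = 19
d7 = 11/5
d8 = -13/5
d9 = -361/5
d10 = -414/5
d11 = 104/5
endpoint = (-2, -8)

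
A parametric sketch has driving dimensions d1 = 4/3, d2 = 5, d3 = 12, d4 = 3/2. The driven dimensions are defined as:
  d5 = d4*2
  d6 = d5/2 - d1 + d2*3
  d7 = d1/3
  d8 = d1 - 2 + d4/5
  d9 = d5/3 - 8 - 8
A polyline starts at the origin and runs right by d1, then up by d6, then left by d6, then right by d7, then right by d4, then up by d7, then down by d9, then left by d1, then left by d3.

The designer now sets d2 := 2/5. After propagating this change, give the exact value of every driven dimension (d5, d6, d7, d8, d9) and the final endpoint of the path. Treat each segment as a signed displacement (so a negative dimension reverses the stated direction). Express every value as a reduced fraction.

Apply edit: d2 := 2/5
  d5 = d4*2 = 3
  d6 = d5/2 - d1 + d2*3 = 41/30
  d7 = d1/3 = 4/9
  d8 = d1 - 2 + d4/5 = -11/30
  d9 = d5/3 - 8 - 8 = -15
Walk from origin (0, 0):
  seg 1: right by d1 = 4/3 → (4/3, 0)
  seg 2: up by d6 = 41/30 → (4/3, 41/30)
  seg 3: left by d6 = 41/30 → (-1/30, 41/30)
  seg 4: right by d7 = 4/9 → (37/90, 41/30)
  seg 5: right by d4 = 3/2 → (86/45, 41/30)
  seg 6: up by d7 = 4/9 → (86/45, 163/90)
  seg 7: down by d9 = -15 → (86/45, 1513/90)
  seg 8: left by d1 = 4/3 → (26/45, 1513/90)
  seg 9: left by d3 = 12 → (-514/45, 1513/90)

d5 = 3
d6 = 41/30
d7 = 4/9
d8 = -11/30
d9 = -15
endpoint = (-514/45, 1513/90)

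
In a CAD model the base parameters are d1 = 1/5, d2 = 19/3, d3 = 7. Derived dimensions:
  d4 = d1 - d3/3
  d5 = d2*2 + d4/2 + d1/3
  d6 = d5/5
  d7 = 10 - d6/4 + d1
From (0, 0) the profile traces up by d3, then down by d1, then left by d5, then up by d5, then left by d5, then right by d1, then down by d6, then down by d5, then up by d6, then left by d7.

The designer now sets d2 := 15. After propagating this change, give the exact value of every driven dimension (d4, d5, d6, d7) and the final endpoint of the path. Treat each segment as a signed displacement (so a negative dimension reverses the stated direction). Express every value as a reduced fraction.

Apply edit: d2 := 15
  d4 = d1 - d3/3 = -32/15
  d5 = d2*2 + d4/2 + d1/3 = 29
  d6 = d5/5 = 29/5
  d7 = 10 - d6/4 + d1 = 35/4
Walk from origin (0, 0):
  seg 1: up by d3 = 7 → (0, 7)
  seg 2: down by d1 = 1/5 → (0, 34/5)
  seg 3: left by d5 = 29 → (-29, 34/5)
  seg 4: up by d5 = 29 → (-29, 179/5)
  seg 5: left by d5 = 29 → (-58, 179/5)
  seg 6: right by d1 = 1/5 → (-289/5, 179/5)
  seg 7: down by d6 = 29/5 → (-289/5, 30)
  seg 8: down by d5 = 29 → (-289/5, 1)
  seg 9: up by d6 = 29/5 → (-289/5, 34/5)
  seg 10: left by d7 = 35/4 → (-1331/20, 34/5)

d4 = -32/15
d5 = 29
d6 = 29/5
d7 = 35/4
endpoint = (-1331/20, 34/5)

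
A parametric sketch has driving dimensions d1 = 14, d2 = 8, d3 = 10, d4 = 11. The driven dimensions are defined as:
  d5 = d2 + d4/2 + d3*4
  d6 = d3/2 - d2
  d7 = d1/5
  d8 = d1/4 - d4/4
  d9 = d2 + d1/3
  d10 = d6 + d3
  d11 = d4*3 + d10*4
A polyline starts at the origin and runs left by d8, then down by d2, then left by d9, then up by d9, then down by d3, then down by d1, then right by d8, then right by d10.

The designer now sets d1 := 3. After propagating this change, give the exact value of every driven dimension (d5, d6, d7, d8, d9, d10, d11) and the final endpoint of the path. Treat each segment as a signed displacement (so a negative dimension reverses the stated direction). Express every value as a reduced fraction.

d5 = 107/2
d6 = -3
d7 = 3/5
d8 = -2
d9 = 9
d10 = 7
d11 = 61
endpoint = (-2, -12)

Apply edit: d1 := 3
  d5 = d2 + d4/2 + d3*4 = 107/2
  d6 = d3/2 - d2 = -3
  d7 = d1/5 = 3/5
  d8 = d1/4 - d4/4 = -2
  d9 = d2 + d1/3 = 9
  d10 = d6 + d3 = 7
  d11 = d4*3 + d10*4 = 61
Walk from origin (0, 0):
  seg 1: left by d8 = -2 → (2, 0)
  seg 2: down by d2 = 8 → (2, -8)
  seg 3: left by d9 = 9 → (-7, -8)
  seg 4: up by d9 = 9 → (-7, 1)
  seg 5: down by d3 = 10 → (-7, -9)
  seg 6: down by d1 = 3 → (-7, -12)
  seg 7: right by d8 = -2 → (-9, -12)
  seg 8: right by d10 = 7 → (-2, -12)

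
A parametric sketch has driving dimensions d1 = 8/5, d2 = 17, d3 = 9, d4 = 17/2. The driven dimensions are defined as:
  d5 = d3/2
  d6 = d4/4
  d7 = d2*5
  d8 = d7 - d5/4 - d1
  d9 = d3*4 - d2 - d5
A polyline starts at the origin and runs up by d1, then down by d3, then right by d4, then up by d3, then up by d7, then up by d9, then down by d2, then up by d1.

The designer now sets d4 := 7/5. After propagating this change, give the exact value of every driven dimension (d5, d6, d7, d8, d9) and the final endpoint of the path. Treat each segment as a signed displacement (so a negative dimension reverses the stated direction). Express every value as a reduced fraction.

Apply edit: d4 := 7/5
  d5 = d3/2 = 9/2
  d6 = d4/4 = 7/20
  d7 = d2*5 = 85
  d8 = d7 - d5/4 - d1 = 3291/40
  d9 = d3*4 - d2 - d5 = 29/2
Walk from origin (0, 0):
  seg 1: up by d1 = 8/5 → (0, 8/5)
  seg 2: down by d3 = 9 → (0, -37/5)
  seg 3: right by d4 = 7/5 → (7/5, -37/5)
  seg 4: up by d3 = 9 → (7/5, 8/5)
  seg 5: up by d7 = 85 → (7/5, 433/5)
  seg 6: up by d9 = 29/2 → (7/5, 1011/10)
  seg 7: down by d2 = 17 → (7/5, 841/10)
  seg 8: up by d1 = 8/5 → (7/5, 857/10)

d5 = 9/2
d6 = 7/20
d7 = 85
d8 = 3291/40
d9 = 29/2
endpoint = (7/5, 857/10)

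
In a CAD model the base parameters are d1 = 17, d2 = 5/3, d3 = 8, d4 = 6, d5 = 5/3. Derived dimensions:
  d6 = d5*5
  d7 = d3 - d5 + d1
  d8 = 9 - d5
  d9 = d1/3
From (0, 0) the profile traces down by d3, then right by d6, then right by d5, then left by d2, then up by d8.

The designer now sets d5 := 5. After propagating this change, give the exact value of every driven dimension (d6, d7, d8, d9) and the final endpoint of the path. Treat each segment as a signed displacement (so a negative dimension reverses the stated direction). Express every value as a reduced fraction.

Apply edit: d5 := 5
  d6 = d5*5 = 25
  d7 = d3 - d5 + d1 = 20
  d8 = 9 - d5 = 4
  d9 = d1/3 = 17/3
Walk from origin (0, 0):
  seg 1: down by d3 = 8 → (0, -8)
  seg 2: right by d6 = 25 → (25, -8)
  seg 3: right by d5 = 5 → (30, -8)
  seg 4: left by d2 = 5/3 → (85/3, -8)
  seg 5: up by d8 = 4 → (85/3, -4)

d6 = 25
d7 = 20
d8 = 4
d9 = 17/3
endpoint = (85/3, -4)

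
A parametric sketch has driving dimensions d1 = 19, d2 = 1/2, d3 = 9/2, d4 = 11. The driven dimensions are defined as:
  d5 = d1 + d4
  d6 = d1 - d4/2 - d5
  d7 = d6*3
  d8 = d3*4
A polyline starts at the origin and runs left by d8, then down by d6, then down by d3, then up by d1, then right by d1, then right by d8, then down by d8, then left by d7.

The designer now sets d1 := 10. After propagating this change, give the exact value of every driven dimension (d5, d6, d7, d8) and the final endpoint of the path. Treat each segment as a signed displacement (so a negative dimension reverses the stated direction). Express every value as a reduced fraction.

Apply edit: d1 := 10
  d5 = d1 + d4 = 21
  d6 = d1 - d4/2 - d5 = -33/2
  d7 = d6*3 = -99/2
  d8 = d3*4 = 18
Walk from origin (0, 0):
  seg 1: left by d8 = 18 → (-18, 0)
  seg 2: down by d6 = -33/2 → (-18, 33/2)
  seg 3: down by d3 = 9/2 → (-18, 12)
  seg 4: up by d1 = 10 → (-18, 22)
  seg 5: right by d1 = 10 → (-8, 22)
  seg 6: right by d8 = 18 → (10, 22)
  seg 7: down by d8 = 18 → (10, 4)
  seg 8: left by d7 = -99/2 → (119/2, 4)

d5 = 21
d6 = -33/2
d7 = -99/2
d8 = 18
endpoint = (119/2, 4)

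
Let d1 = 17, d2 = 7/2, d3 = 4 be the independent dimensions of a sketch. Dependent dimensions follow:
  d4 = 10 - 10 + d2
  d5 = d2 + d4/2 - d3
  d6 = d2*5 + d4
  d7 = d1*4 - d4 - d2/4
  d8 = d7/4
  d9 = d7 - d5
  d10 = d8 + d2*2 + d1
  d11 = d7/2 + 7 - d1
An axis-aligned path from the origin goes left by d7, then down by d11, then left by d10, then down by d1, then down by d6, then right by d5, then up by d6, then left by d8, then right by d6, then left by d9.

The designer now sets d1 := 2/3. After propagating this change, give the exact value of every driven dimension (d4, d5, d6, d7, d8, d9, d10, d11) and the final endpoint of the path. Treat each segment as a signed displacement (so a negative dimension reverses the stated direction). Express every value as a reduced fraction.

d4 = 7/2
d5 = 5/4
d6 = 21
d7 = -41/24
d8 = -41/96
d9 = -71/24
d10 = 695/96
d11 = 263/48
endpoint = (965/48, -295/48)

Apply edit: d1 := 2/3
  d4 = 10 - 10 + d2 = 7/2
  d5 = d2 + d4/2 - d3 = 5/4
  d6 = d2*5 + d4 = 21
  d7 = d1*4 - d4 - d2/4 = -41/24
  d8 = d7/4 = -41/96
  d9 = d7 - d5 = -71/24
  d10 = d8 + d2*2 + d1 = 695/96
  d11 = d7/2 + 7 - d1 = 263/48
Walk from origin (0, 0):
  seg 1: left by d7 = -41/24 → (41/24, 0)
  seg 2: down by d11 = 263/48 → (41/24, -263/48)
  seg 3: left by d10 = 695/96 → (-177/32, -263/48)
  seg 4: down by d1 = 2/3 → (-177/32, -295/48)
  seg 5: down by d6 = 21 → (-177/32, -1303/48)
  seg 6: right by d5 = 5/4 → (-137/32, -1303/48)
  seg 7: up by d6 = 21 → (-137/32, -295/48)
  seg 8: left by d8 = -41/96 → (-185/48, -295/48)
  seg 9: right by d6 = 21 → (823/48, -295/48)
  seg 10: left by d9 = -71/24 → (965/48, -295/48)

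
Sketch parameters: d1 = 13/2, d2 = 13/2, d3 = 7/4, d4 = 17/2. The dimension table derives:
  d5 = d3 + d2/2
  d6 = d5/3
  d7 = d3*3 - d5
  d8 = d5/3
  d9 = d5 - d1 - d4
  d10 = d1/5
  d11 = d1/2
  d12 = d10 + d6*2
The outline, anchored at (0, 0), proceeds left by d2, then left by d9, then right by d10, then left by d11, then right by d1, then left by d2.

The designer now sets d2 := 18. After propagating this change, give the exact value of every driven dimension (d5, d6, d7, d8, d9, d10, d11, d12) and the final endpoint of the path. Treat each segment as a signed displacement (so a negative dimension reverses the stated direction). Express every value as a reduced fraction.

Apply edit: d2 := 18
  d5 = d3 + d2/2 = 43/4
  d6 = d5/3 = 43/12
  d7 = d3*3 - d5 = -11/2
  d8 = d5/3 = 43/12
  d9 = d5 - d1 - d4 = -17/4
  d10 = d1/5 = 13/10
  d11 = d1/2 = 13/4
  d12 = d10 + d6*2 = 127/15
Walk from origin (0, 0):
  seg 1: left by d2 = 18 → (-18, 0)
  seg 2: left by d9 = -17/4 → (-55/4, 0)
  seg 3: right by d10 = 13/10 → (-249/20, 0)
  seg 4: left by d11 = 13/4 → (-157/10, 0)
  seg 5: right by d1 = 13/2 → (-46/5, 0)
  seg 6: left by d2 = 18 → (-136/5, 0)

d5 = 43/4
d6 = 43/12
d7 = -11/2
d8 = 43/12
d9 = -17/4
d10 = 13/10
d11 = 13/4
d12 = 127/15
endpoint = (-136/5, 0)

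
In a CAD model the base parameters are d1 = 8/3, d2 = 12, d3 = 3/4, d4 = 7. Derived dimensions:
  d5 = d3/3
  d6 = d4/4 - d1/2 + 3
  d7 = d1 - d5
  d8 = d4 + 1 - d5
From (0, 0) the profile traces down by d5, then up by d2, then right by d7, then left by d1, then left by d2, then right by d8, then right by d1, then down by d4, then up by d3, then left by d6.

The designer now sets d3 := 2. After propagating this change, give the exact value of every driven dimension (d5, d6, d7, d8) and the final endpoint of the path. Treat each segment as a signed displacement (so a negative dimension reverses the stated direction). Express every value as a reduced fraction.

Apply edit: d3 := 2
  d5 = d3/3 = 2/3
  d6 = d4/4 - d1/2 + 3 = 41/12
  d7 = d1 - d5 = 2
  d8 = d4 + 1 - d5 = 22/3
Walk from origin (0, 0):
  seg 1: down by d5 = 2/3 → (0, -2/3)
  seg 2: up by d2 = 12 → (0, 34/3)
  seg 3: right by d7 = 2 → (2, 34/3)
  seg 4: left by d1 = 8/3 → (-2/3, 34/3)
  seg 5: left by d2 = 12 → (-38/3, 34/3)
  seg 6: right by d8 = 22/3 → (-16/3, 34/3)
  seg 7: right by d1 = 8/3 → (-8/3, 34/3)
  seg 8: down by d4 = 7 → (-8/3, 13/3)
  seg 9: up by d3 = 2 → (-8/3, 19/3)
  seg 10: left by d6 = 41/12 → (-73/12, 19/3)

d5 = 2/3
d6 = 41/12
d7 = 2
d8 = 22/3
endpoint = (-73/12, 19/3)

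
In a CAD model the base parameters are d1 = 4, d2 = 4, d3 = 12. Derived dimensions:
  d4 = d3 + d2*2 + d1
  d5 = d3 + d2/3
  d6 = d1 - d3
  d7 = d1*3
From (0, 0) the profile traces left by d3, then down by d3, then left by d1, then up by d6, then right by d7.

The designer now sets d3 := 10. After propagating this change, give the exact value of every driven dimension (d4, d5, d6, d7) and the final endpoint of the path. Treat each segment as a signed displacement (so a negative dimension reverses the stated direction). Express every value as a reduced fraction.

Apply edit: d3 := 10
  d4 = d3 + d2*2 + d1 = 22
  d5 = d3 + d2/3 = 34/3
  d6 = d1 - d3 = -6
  d7 = d1*3 = 12
Walk from origin (0, 0):
  seg 1: left by d3 = 10 → (-10, 0)
  seg 2: down by d3 = 10 → (-10, -10)
  seg 3: left by d1 = 4 → (-14, -10)
  seg 4: up by d6 = -6 → (-14, -16)
  seg 5: right by d7 = 12 → (-2, -16)

d4 = 22
d5 = 34/3
d6 = -6
d7 = 12
endpoint = (-2, -16)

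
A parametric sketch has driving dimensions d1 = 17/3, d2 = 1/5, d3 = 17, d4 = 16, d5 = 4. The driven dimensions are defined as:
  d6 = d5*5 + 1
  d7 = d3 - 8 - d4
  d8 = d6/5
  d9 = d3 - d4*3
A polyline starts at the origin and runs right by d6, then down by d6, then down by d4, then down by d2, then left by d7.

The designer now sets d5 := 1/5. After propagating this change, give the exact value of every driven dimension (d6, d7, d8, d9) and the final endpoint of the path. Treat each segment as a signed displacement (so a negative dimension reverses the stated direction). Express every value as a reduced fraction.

d6 = 2
d7 = -7
d8 = 2/5
d9 = -31
endpoint = (9, -91/5)

Apply edit: d5 := 1/5
  d6 = d5*5 + 1 = 2
  d7 = d3 - 8 - d4 = -7
  d8 = d6/5 = 2/5
  d9 = d3 - d4*3 = -31
Walk from origin (0, 0):
  seg 1: right by d6 = 2 → (2, 0)
  seg 2: down by d6 = 2 → (2, -2)
  seg 3: down by d4 = 16 → (2, -18)
  seg 4: down by d2 = 1/5 → (2, -91/5)
  seg 5: left by d7 = -7 → (9, -91/5)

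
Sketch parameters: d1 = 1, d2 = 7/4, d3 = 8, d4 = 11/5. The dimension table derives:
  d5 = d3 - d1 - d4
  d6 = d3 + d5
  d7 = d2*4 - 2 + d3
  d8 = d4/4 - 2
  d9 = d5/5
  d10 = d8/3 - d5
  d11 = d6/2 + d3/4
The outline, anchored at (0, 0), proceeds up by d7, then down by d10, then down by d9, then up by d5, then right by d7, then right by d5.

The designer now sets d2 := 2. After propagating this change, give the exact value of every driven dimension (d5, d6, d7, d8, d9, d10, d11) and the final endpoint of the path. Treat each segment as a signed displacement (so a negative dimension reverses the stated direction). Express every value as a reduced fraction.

d5 = 24/5
d6 = 64/5
d7 = 14
d8 = -29/20
d9 = 24/25
d10 = -317/60
d11 = 42/5
endpoint = (94/5, 6937/300)

Apply edit: d2 := 2
  d5 = d3 - d1 - d4 = 24/5
  d6 = d3 + d5 = 64/5
  d7 = d2*4 - 2 + d3 = 14
  d8 = d4/4 - 2 = -29/20
  d9 = d5/5 = 24/25
  d10 = d8/3 - d5 = -317/60
  d11 = d6/2 + d3/4 = 42/5
Walk from origin (0, 0):
  seg 1: up by d7 = 14 → (0, 14)
  seg 2: down by d10 = -317/60 → (0, 1157/60)
  seg 3: down by d9 = 24/25 → (0, 5497/300)
  seg 4: up by d5 = 24/5 → (0, 6937/300)
  seg 5: right by d7 = 14 → (14, 6937/300)
  seg 6: right by d5 = 24/5 → (94/5, 6937/300)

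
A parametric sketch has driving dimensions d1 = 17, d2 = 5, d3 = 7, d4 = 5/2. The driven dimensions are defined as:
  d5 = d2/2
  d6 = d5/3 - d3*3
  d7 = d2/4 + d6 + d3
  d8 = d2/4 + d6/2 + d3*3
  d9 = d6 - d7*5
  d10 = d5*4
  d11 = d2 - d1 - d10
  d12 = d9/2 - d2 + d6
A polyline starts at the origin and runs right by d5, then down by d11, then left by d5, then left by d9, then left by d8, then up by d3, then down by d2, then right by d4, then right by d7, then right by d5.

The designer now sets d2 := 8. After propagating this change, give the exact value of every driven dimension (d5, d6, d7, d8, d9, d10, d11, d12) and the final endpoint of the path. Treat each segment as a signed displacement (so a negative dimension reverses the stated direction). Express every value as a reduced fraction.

Apply edit: d2 := 8
  d5 = d2/2 = 4
  d6 = d5/3 - d3*3 = -59/3
  d7 = d2/4 + d6 + d3 = -32/3
  d8 = d2/4 + d6/2 + d3*3 = 79/6
  d9 = d6 - d7*5 = 101/3
  d10 = d5*4 = 16
  d11 = d2 - d1 - d10 = -25
  d12 = d9/2 - d2 + d6 = -65/6
Walk from origin (0, 0):
  seg 1: right by d5 = 4 → (4, 0)
  seg 2: down by d11 = -25 → (4, 25)
  seg 3: left by d5 = 4 → (0, 25)
  seg 4: left by d9 = 101/3 → (-101/3, 25)
  seg 5: left by d8 = 79/6 → (-281/6, 25)
  seg 6: up by d3 = 7 → (-281/6, 32)
  seg 7: down by d2 = 8 → (-281/6, 24)
  seg 8: right by d4 = 5/2 → (-133/3, 24)
  seg 9: right by d7 = -32/3 → (-55, 24)
  seg 10: right by d5 = 4 → (-51, 24)

d5 = 4
d6 = -59/3
d7 = -32/3
d8 = 79/6
d9 = 101/3
d10 = 16
d11 = -25
d12 = -65/6
endpoint = (-51, 24)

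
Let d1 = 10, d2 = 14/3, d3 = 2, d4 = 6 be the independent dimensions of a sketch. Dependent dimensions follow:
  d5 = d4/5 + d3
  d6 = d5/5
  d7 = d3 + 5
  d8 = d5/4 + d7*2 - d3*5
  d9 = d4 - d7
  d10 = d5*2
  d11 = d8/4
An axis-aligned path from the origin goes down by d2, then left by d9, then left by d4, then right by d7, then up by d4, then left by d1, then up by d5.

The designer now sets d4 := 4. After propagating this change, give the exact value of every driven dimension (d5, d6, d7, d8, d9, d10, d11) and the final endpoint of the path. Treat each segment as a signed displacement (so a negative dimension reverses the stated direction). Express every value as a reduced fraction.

Apply edit: d4 := 4
  d5 = d4/5 + d3 = 14/5
  d6 = d5/5 = 14/25
  d7 = d3 + 5 = 7
  d8 = d5/4 + d7*2 - d3*5 = 47/10
  d9 = d4 - d7 = -3
  d10 = d5*2 = 28/5
  d11 = d8/4 = 47/40
Walk from origin (0, 0):
  seg 1: down by d2 = 14/3 → (0, -14/3)
  seg 2: left by d9 = -3 → (3, -14/3)
  seg 3: left by d4 = 4 → (-1, -14/3)
  seg 4: right by d7 = 7 → (6, -14/3)
  seg 5: up by d4 = 4 → (6, -2/3)
  seg 6: left by d1 = 10 → (-4, -2/3)
  seg 7: up by d5 = 14/5 → (-4, 32/15)

d5 = 14/5
d6 = 14/25
d7 = 7
d8 = 47/10
d9 = -3
d10 = 28/5
d11 = 47/40
endpoint = (-4, 32/15)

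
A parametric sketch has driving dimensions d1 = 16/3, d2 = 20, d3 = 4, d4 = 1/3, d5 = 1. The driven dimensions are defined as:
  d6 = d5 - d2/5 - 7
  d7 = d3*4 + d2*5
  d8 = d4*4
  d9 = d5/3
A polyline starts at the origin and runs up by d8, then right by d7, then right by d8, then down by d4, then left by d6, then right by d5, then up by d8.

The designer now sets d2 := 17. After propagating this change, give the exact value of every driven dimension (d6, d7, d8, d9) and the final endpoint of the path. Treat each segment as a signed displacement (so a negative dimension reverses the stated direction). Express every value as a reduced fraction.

Apply edit: d2 := 17
  d6 = d5 - d2/5 - 7 = -47/5
  d7 = d3*4 + d2*5 = 101
  d8 = d4*4 = 4/3
  d9 = d5/3 = 1/3
Walk from origin (0, 0):
  seg 1: up by d8 = 4/3 → (0, 4/3)
  seg 2: right by d7 = 101 → (101, 4/3)
  seg 3: right by d8 = 4/3 → (307/3, 4/3)
  seg 4: down by d4 = 1/3 → (307/3, 1)
  seg 5: left by d6 = -47/5 → (1676/15, 1)
  seg 6: right by d5 = 1 → (1691/15, 1)
  seg 7: up by d8 = 4/3 → (1691/15, 7/3)

d6 = -47/5
d7 = 101
d8 = 4/3
d9 = 1/3
endpoint = (1691/15, 7/3)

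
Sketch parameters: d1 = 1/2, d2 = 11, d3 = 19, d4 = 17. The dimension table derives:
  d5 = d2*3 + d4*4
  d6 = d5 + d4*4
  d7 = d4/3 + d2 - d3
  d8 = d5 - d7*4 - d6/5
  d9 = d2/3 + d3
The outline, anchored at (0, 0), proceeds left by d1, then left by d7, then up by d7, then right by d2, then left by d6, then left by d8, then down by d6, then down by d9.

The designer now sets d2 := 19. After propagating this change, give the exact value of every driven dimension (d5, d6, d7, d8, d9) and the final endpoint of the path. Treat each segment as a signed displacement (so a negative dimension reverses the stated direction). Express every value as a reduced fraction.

d5 = 125
d6 = 193
d7 = 17/3
d8 = 956/15
d9 = 76/3
endpoint = (-2439/10, -638/3)

Apply edit: d2 := 19
  d5 = d2*3 + d4*4 = 125
  d6 = d5 + d4*4 = 193
  d7 = d4/3 + d2 - d3 = 17/3
  d8 = d5 - d7*4 - d6/5 = 956/15
  d9 = d2/3 + d3 = 76/3
Walk from origin (0, 0):
  seg 1: left by d1 = 1/2 → (-1/2, 0)
  seg 2: left by d7 = 17/3 → (-37/6, 0)
  seg 3: up by d7 = 17/3 → (-37/6, 17/3)
  seg 4: right by d2 = 19 → (77/6, 17/3)
  seg 5: left by d6 = 193 → (-1081/6, 17/3)
  seg 6: left by d8 = 956/15 → (-2439/10, 17/3)
  seg 7: down by d6 = 193 → (-2439/10, -562/3)
  seg 8: down by d9 = 76/3 → (-2439/10, -638/3)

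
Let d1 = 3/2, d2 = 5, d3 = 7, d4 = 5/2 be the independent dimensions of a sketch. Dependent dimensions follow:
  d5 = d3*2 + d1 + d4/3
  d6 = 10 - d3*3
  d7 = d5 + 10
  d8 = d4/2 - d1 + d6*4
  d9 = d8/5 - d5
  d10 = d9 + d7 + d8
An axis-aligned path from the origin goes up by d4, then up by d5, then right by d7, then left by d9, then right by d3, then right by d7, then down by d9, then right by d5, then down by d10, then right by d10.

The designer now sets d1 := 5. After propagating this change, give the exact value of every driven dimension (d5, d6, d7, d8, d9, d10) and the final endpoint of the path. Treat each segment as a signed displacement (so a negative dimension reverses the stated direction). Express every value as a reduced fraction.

d5 = 119/6
d6 = -11
d7 = 179/6
d8 = -191/4
d9 = -1763/60
d10 = -473/10
endpoint = (823/12, 5941/60)

Apply edit: d1 := 5
  d5 = d3*2 + d1 + d4/3 = 119/6
  d6 = 10 - d3*3 = -11
  d7 = d5 + 10 = 179/6
  d8 = d4/2 - d1 + d6*4 = -191/4
  d9 = d8/5 - d5 = -1763/60
  d10 = d9 + d7 + d8 = -473/10
Walk from origin (0, 0):
  seg 1: up by d4 = 5/2 → (0, 5/2)
  seg 2: up by d5 = 119/6 → (0, 67/3)
  seg 3: right by d7 = 179/6 → (179/6, 67/3)
  seg 4: left by d9 = -1763/60 → (3553/60, 67/3)
  seg 5: right by d3 = 7 → (3973/60, 67/3)
  seg 6: right by d7 = 179/6 → (1921/20, 67/3)
  seg 7: down by d9 = -1763/60 → (1921/20, 3103/60)
  seg 8: right by d5 = 119/6 → (6953/60, 3103/60)
  seg 9: down by d10 = -473/10 → (6953/60, 5941/60)
  seg 10: right by d10 = -473/10 → (823/12, 5941/60)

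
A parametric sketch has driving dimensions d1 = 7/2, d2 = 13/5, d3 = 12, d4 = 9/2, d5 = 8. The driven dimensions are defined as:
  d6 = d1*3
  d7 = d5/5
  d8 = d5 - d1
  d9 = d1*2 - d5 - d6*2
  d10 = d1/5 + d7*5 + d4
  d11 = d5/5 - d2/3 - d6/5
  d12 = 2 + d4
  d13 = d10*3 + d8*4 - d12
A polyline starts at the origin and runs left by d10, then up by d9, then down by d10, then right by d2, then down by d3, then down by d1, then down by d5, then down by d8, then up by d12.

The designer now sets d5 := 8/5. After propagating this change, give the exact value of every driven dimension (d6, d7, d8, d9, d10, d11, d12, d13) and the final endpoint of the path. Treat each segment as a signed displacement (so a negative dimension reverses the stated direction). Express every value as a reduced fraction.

Apply edit: d5 := 8/5
  d6 = d1*3 = 21/2
  d7 = d5/5 = 8/25
  d8 = d5 - d1 = -19/10
  d9 = d1*2 - d5 - d6*2 = -78/5
  d10 = d1/5 + d7*5 + d4 = 34/5
  d11 = d5/5 - d2/3 - d6/5 = -397/150
  d12 = 2 + d4 = 13/2
  d13 = d10*3 + d8*4 - d12 = 63/10
Walk from origin (0, 0):
  seg 1: left by d10 = 34/5 → (-34/5, 0)
  seg 2: up by d9 = -78/5 → (-34/5, -78/5)
  seg 3: down by d10 = 34/5 → (-34/5, -112/5)
  seg 4: right by d2 = 13/5 → (-21/5, -112/5)
  seg 5: down by d3 = 12 → (-21/5, -172/5)
  seg 6: down by d1 = 7/2 → (-21/5, -379/10)
  seg 7: down by d5 = 8/5 → (-21/5, -79/2)
  seg 8: down by d8 = -19/10 → (-21/5, -188/5)
  seg 9: up by d12 = 13/2 → (-21/5, -311/10)

d6 = 21/2
d7 = 8/25
d8 = -19/10
d9 = -78/5
d10 = 34/5
d11 = -397/150
d12 = 13/2
d13 = 63/10
endpoint = (-21/5, -311/10)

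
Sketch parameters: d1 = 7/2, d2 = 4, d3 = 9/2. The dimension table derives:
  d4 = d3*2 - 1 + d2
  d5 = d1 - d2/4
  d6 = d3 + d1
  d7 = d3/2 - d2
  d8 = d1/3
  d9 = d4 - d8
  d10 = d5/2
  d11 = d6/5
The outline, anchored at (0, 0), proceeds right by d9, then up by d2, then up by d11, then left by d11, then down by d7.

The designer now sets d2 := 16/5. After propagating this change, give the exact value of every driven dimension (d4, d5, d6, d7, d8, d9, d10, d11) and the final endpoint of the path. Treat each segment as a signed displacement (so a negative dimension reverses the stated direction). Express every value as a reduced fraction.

Apply edit: d2 := 16/5
  d4 = d3*2 - 1 + d2 = 56/5
  d5 = d1 - d2/4 = 27/10
  d6 = d3 + d1 = 8
  d7 = d3/2 - d2 = -19/20
  d8 = d1/3 = 7/6
  d9 = d4 - d8 = 301/30
  d10 = d5/2 = 27/20
  d11 = d6/5 = 8/5
Walk from origin (0, 0):
  seg 1: right by d9 = 301/30 → (301/30, 0)
  seg 2: up by d2 = 16/5 → (301/30, 16/5)
  seg 3: up by d11 = 8/5 → (301/30, 24/5)
  seg 4: left by d11 = 8/5 → (253/30, 24/5)
  seg 5: down by d7 = -19/20 → (253/30, 23/4)

d4 = 56/5
d5 = 27/10
d6 = 8
d7 = -19/20
d8 = 7/6
d9 = 301/30
d10 = 27/20
d11 = 8/5
endpoint = (253/30, 23/4)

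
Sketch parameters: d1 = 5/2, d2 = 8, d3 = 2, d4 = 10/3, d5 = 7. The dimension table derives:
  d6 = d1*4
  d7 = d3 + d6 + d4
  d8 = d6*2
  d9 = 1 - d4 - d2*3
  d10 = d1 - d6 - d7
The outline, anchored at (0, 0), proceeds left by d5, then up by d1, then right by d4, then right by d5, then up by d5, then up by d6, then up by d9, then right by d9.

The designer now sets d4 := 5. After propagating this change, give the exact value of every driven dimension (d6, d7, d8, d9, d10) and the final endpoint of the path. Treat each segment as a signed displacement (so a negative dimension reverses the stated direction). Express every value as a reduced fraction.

Apply edit: d4 := 5
  d6 = d1*4 = 10
  d7 = d3 + d6 + d4 = 17
  d8 = d6*2 = 20
  d9 = 1 - d4 - d2*3 = -28
  d10 = d1 - d6 - d7 = -49/2
Walk from origin (0, 0):
  seg 1: left by d5 = 7 → (-7, 0)
  seg 2: up by d1 = 5/2 → (-7, 5/2)
  seg 3: right by d4 = 5 → (-2, 5/2)
  seg 4: right by d5 = 7 → (5, 5/2)
  seg 5: up by d5 = 7 → (5, 19/2)
  seg 6: up by d6 = 10 → (5, 39/2)
  seg 7: up by d9 = -28 → (5, -17/2)
  seg 8: right by d9 = -28 → (-23, -17/2)

d6 = 10
d7 = 17
d8 = 20
d9 = -28
d10 = -49/2
endpoint = (-23, -17/2)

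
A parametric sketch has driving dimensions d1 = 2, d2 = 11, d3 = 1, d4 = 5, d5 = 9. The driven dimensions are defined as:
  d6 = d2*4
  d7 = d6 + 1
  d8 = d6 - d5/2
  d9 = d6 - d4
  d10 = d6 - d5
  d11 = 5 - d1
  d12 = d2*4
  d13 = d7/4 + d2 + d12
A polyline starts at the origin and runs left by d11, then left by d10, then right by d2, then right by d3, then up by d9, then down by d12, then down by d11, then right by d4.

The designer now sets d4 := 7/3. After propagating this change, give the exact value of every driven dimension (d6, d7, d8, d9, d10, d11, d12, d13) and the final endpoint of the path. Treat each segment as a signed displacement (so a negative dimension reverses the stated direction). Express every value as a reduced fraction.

Apply edit: d4 := 7/3
  d6 = d2*4 = 44
  d7 = d6 + 1 = 45
  d8 = d6 - d5/2 = 79/2
  d9 = d6 - d4 = 125/3
  d10 = d6 - d5 = 35
  d11 = 5 - d1 = 3
  d12 = d2*4 = 44
  d13 = d7/4 + d2 + d12 = 265/4
Walk from origin (0, 0):
  seg 1: left by d11 = 3 → (-3, 0)
  seg 2: left by d10 = 35 → (-38, 0)
  seg 3: right by d2 = 11 → (-27, 0)
  seg 4: right by d3 = 1 → (-26, 0)
  seg 5: up by d9 = 125/3 → (-26, 125/3)
  seg 6: down by d12 = 44 → (-26, -7/3)
  seg 7: down by d11 = 3 → (-26, -16/3)
  seg 8: right by d4 = 7/3 → (-71/3, -16/3)

d6 = 44
d7 = 45
d8 = 79/2
d9 = 125/3
d10 = 35
d11 = 3
d12 = 44
d13 = 265/4
endpoint = (-71/3, -16/3)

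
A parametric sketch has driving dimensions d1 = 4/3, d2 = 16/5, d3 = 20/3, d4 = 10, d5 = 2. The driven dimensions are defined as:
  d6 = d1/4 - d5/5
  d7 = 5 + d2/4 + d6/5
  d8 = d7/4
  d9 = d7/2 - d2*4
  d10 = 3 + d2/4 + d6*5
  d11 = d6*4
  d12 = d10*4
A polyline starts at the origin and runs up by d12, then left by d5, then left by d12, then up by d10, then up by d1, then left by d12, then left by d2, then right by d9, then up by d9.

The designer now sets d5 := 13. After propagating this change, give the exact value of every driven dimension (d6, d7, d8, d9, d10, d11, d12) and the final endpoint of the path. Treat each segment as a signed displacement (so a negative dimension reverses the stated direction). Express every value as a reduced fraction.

Apply edit: d5 := 13
  d6 = d1/4 - d5/5 = -34/15
  d7 = 5 + d2/4 + d6/5 = 401/75
  d8 = d7/4 = 401/300
  d9 = d7/2 - d2*4 = -1519/150
  d10 = 3 + d2/4 + d6*5 = -113/15
  d11 = d6*4 = -136/15
  d12 = d10*4 = -452/15
Walk from origin (0, 0):
  seg 1: up by d12 = -452/15 → (0, -452/15)
  seg 2: left by d5 = 13 → (-13, -452/15)
  seg 3: left by d12 = -452/15 → (257/15, -452/15)
  seg 4: up by d10 = -113/15 → (257/15, -113/3)
  seg 5: up by d1 = 4/3 → (257/15, -109/3)
  seg 6: left by d12 = -452/15 → (709/15, -109/3)
  seg 7: left by d2 = 16/5 → (661/15, -109/3)
  seg 8: right by d9 = -1519/150 → (1697/50, -109/3)
  seg 9: up by d9 = -1519/150 → (1697/50, -2323/50)

d6 = -34/15
d7 = 401/75
d8 = 401/300
d9 = -1519/150
d10 = -113/15
d11 = -136/15
d12 = -452/15
endpoint = (1697/50, -2323/50)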